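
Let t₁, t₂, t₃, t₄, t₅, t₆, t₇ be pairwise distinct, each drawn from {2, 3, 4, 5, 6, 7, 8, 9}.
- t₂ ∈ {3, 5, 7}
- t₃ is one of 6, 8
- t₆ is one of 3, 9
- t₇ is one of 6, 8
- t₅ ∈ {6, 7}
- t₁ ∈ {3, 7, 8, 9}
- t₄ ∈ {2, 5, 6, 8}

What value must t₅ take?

The 7 variables together cover exactly {2, 3, 5, 6, 7, 8, 9} — 7 values for 7 variables — and 2 appears only in t₄'s list, so t₄ = 2.
Among the 6 still-open variables, 5 fits only t₂ (and all 6 values in {3, 5, 6, 7, 8, 9} must be used), so t₂ = 5.
The 2 variables t₃ and t₇ are confined to {6, 8}, which locks those values in; drop them from t₁, t₅.
So t₅ = 7.

7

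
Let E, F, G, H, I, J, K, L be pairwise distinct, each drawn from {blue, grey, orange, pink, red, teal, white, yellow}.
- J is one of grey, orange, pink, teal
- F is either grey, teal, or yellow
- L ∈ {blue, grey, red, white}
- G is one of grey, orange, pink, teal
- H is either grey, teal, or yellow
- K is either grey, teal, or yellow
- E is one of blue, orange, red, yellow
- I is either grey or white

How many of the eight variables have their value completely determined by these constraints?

F, H, K share exactly the 3 values {grey, teal, yellow}; by pigeonhole those values go to them, so strike grey, teal, yellow from E, G, I, J, L.
I's domain is down to {white}, so I = white. So L can't be white.
The 2 variables G and J are confined to {orange, pink}, which locks those values in; drop them from E.
Determined: I=white. The other variables each still have more than one consistent value. That makes 1.

1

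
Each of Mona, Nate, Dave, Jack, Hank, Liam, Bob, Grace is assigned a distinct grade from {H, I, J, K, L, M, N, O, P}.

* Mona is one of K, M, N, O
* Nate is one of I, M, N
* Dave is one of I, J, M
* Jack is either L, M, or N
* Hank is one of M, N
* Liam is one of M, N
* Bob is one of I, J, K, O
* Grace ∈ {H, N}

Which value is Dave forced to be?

J

The 8 variables together cover exactly {H, I, J, K, L, M, N, O} — 8 values for 8 variables — and H appears only in Grace's list, so Grace = H.
The 7 still-open variables draw from only 7 values {I, J, K, L, M, N, O}, so each is used; only Jack can be L, hence Jack = L.
The 2 variables Hank and Liam are confined to {M, N}, which locks those values in; drop them from Mona, Nate, Dave.
Nate must be I (only option left). Eliminate I elsewhere: Dave, Bob.
So Dave = J.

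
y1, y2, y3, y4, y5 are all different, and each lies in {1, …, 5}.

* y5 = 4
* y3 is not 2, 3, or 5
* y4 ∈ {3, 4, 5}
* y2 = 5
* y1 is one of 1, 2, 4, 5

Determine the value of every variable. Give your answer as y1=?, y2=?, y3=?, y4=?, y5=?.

y2's domain is down to {5}, so y2 = 5. So y1, y4 can't be 5.
y5 must be 4 (only option left). Remove 4 from y1, y3, y4.
y3 must be 1 (only option left). So y1 can't be 1.
That leaves y4 = 3.
y1 has just one choice, so y1 = 2.

y1=2, y2=5, y3=1, y4=3, y5=4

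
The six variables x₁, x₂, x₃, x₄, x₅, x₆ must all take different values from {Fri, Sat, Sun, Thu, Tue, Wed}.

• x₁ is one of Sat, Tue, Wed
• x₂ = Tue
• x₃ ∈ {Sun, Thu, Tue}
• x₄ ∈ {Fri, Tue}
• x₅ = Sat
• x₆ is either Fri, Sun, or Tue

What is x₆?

Sun

x₂'s domain is down to {Tue}, so x₂ = Tue. So x₁, x₃, x₄, x₆ can't be Tue.
x₄'s domain is down to {Fri}, so x₄ = Fri. Remove Fri from x₆.
So x₆ = Sun.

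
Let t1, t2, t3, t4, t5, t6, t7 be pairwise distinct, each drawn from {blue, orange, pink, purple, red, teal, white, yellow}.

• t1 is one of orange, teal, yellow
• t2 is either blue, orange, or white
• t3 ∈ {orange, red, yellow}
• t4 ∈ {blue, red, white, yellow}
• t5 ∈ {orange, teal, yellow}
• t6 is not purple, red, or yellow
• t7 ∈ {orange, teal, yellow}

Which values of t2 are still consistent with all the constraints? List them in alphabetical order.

blue, white

Among the 7 variables, pink fits only t6 (and all 7 values in {blue, orange, pink, red, teal, white, yellow} must be used), so t6 = pink.
t1, t5, t7 between them cover only {orange, teal, yellow} — a naked triple. Remove those values from t2, t3, t4.
t3 must be red (only option left). Eliminate red elsewhere: t4.
No further eliminations apply; t2 can still be any of blue, white.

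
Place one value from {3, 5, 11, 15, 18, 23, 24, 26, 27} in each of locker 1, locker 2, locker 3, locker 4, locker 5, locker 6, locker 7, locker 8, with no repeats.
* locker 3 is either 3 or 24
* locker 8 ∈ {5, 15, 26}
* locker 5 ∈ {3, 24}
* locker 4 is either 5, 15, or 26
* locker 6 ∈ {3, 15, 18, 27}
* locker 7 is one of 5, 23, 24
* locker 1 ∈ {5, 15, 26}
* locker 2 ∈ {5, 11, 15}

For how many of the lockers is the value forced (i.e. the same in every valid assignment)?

2

locker 3 and locker 5 share exactly the 2 values {3, 24}; by pigeonhole those values go to them, so strike 3, 24 from locker 6, locker 7.
The 3 variables locker 1, locker 4, locker 8 are confined to {5, 15, 26}, which locks those values in; drop them from locker 2, locker 6, locker 7.
That leaves locker 2 = 11.
locker 7's domain is down to {23}, so locker 7 = 23.
Determined: locker 2=11, locker 7=23. The other lockers each still have more than one consistent value. That makes 2.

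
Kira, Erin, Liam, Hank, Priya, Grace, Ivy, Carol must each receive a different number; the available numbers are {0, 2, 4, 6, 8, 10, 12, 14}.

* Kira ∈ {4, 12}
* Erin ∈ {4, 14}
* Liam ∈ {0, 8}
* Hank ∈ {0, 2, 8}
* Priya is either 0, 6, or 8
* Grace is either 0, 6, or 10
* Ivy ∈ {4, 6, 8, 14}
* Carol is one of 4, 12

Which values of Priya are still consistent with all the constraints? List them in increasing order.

0, 6, 8

Among the 8 variables, 2 fits only Hank (and all 8 values in {0, 2, 4, 6, 8, 10, 12, 14} must be used), so Hank = 2.
The 7 still-open variables draw from only 7 values {0, 4, 6, 8, 10, 12, 14}, so each is used; only Grace can be 10, hence Grace = 10.
Kira and Carol between them cover only {4, 12} — a naked pair. Remove those values from Erin, Ivy.
That leaves Erin = 14. Remove 14 from Ivy.
No further eliminations apply; Priya can still be any of 0, 6, 8.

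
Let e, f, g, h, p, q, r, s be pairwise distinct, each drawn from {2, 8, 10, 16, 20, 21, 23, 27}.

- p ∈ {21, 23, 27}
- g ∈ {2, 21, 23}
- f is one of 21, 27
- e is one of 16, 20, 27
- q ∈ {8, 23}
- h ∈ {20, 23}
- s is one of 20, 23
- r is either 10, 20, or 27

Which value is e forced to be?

16

The 8 variables draw from only 8 values {2, 8, 10, 16, 20, 21, 23, 27}, so each is used; only g can be 2, hence g = 2.
Among the 7 still-open variables, 8 fits only q (and all 7 values in {8, 10, 16, 20, 21, 23, 27} must be used), so q = 8.
The 6 still-open variables together cover exactly {10, 16, 20, 21, 23, 27} — 6 values for 6 variables — and 10 appears only in r's list, so r = 10.
Among the 5 still-open variables, 16 fits only e (and all 5 values in {16, 20, 21, 23, 27} must be used), so e = 16.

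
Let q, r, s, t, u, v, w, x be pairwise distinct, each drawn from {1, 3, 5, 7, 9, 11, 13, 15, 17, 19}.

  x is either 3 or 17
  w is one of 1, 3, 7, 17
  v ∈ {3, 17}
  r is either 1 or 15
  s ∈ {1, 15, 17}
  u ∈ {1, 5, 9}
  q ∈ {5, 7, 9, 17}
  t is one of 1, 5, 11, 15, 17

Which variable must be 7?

w

The 8 variables draw from only 8 values {1, 3, 5, 7, 9, 11, 15, 17}, so each is used; only t can be 11, hence t = 11.
v and x share exactly the 2 values {3, 17}; by pigeonhole those values go to them, so strike 3, 17 from q, s, w.
r and s share exactly the 2 values {1, 15}; by pigeonhole those values go to them, so strike 1, 15 from u, w.
So 7 goes to w.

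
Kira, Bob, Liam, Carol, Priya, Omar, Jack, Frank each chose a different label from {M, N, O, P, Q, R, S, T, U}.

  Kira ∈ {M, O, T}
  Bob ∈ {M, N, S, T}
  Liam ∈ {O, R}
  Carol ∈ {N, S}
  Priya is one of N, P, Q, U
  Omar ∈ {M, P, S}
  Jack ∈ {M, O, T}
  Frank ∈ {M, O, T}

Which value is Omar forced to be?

P

Kira, Jack, Frank between them cover only {M, O, T} — a naked triple. Remove those values from Bob, Liam, Omar.
Liam must be R (only option left).
Bob and Carol share exactly the 2 values {N, S}; by pigeonhole those values go to them, so strike N, S from Priya, Omar.
So Omar = P.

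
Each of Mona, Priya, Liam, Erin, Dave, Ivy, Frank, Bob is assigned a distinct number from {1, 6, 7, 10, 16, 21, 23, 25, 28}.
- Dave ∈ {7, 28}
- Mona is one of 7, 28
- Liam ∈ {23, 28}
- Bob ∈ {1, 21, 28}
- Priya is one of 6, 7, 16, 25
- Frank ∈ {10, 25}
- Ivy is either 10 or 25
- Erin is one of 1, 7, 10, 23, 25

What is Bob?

Mona and Dave share exactly the 2 values {7, 28}; by pigeonhole those values go to them, so strike 7, 28 from Priya, Liam, Erin, Bob.
Liam has just one choice, so Liam = 23. Eliminate 23 elsewhere: Erin.
Ivy and Frank between them cover only {10, 25} — a naked pair. Remove those values from Priya, Erin.
Erin must be 1 (only option left). Remove 1 from Bob.
So Bob = 21.

21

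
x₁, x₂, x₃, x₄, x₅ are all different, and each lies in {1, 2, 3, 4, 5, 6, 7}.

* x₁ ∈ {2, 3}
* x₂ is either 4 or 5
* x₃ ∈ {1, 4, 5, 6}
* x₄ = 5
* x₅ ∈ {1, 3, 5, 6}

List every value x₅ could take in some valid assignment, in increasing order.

x₄ has just one choice, so x₄ = 5. Eliminate 5 elsewhere: x₂, x₃, x₅.
x₂ has just one choice, so x₂ = 4. Strike 4 from x₃.
No further eliminations apply; x₅ can still be any of 1, 3, 6.

1, 3, 6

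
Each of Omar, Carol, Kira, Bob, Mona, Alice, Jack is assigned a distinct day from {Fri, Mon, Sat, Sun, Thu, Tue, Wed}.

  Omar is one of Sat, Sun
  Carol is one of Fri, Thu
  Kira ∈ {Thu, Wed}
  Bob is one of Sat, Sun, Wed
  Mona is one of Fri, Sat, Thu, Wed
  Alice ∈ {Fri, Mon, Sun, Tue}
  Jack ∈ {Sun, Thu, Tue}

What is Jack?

Among the 7 variables, Mon fits only Alice (and all 7 values in {Fri, Mon, Sat, Sun, Thu, Tue, Wed} must be used), so Alice = Mon.
The 6 still-open variables together cover exactly {Fri, Sat, Sun, Thu, Tue, Wed} — 6 values for 6 variables — and Tue appears only in Jack's list, so Jack = Tue.

Tue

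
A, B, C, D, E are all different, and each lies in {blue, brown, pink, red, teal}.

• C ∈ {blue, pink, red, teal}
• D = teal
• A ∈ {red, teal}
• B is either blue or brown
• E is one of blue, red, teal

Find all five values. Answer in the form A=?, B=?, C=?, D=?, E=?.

A=red, B=brown, C=pink, D=teal, E=blue

D's domain is down to {teal}, so D = teal. Strike teal from A, C, E.
A must be red (only option left). So C, E can't be red.
E's domain is down to {blue}, so E = blue. So B, C can't be blue.
That leaves B = brown.
C's domain is down to {pink}, so C = pink.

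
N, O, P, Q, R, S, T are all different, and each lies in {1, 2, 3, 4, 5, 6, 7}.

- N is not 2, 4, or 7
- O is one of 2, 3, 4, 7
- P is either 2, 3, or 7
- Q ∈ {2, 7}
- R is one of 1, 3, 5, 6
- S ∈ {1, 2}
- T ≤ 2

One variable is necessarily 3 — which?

The 7 variables draw from only 7 values {1, 2, 3, 4, 5, 6, 7}, so each is used; only O can be 4, hence O = 4.
S and T between them cover only {1, 2} — a naked pair. Remove those values from N, P, Q, R.
Q has just one choice, so Q = 7. So P can't be 7.
So 3 goes to P.

P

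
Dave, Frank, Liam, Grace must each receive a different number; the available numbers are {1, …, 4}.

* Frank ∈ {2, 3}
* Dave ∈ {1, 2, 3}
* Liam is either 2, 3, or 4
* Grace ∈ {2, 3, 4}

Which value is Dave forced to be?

The 4 variables draw from only 4 values {1, 2, 3, 4}, so each is used; only Dave can be 1, hence Dave = 1.

1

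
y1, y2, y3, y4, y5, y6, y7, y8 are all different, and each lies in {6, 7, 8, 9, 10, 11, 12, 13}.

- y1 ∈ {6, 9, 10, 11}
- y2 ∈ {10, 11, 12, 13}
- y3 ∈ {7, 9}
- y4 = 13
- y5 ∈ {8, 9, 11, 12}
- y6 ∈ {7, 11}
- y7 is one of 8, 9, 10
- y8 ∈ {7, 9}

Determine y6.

y4 has just one choice, so y4 = 13. So y2 can't be 13.
The 7 still-open variables together cover exactly {6, 7, 8, 9, 10, 11, 12} — 7 values for 7 variables — and 6 appears only in y1's list, so y1 = 6.
y3 and y8 between them cover only {7, 9} — a naked pair. Remove those values from y5, y6, y7.
So y6 = 11.

11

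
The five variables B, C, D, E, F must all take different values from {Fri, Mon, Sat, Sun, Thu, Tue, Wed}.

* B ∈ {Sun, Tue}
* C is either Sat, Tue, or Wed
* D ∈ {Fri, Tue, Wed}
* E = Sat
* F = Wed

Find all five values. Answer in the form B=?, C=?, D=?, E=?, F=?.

E has just one choice, so E = Sat. Remove Sat from C.
F's domain is down to {Wed}, so F = Wed. Strike Wed from C, D.
C's domain is down to {Tue}, so C = Tue. Eliminate Tue elsewhere: B, D.
D must be Fri (only option left).
B's domain is down to {Sun}, so B = Sun.

B=Sun, C=Tue, D=Fri, E=Sat, F=Wed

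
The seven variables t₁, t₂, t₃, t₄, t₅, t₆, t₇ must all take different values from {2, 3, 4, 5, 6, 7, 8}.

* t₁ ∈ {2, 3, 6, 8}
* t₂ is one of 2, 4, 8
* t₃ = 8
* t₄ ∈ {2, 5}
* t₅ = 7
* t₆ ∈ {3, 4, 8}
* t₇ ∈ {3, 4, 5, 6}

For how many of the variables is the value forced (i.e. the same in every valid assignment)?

t₃ must be 8 (only option left). Remove 8 from t₁, t₂, t₆.
t₅ must be 7 (only option left).
Determined: t₃=8, t₅=7. The other variables each still have more than one consistent value. That makes 2.

2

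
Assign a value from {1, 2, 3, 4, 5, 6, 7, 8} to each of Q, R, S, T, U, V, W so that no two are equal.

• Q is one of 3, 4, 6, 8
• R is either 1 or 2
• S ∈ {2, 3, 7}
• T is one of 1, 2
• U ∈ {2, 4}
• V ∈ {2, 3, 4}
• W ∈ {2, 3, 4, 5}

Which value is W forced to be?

5

The 2 variables R and T are confined to {1, 2}, which locks those values in; drop them from S, U, V, W.
U must be 4 (only option left). Remove 4 from Q, V, W.
V must be 3 (only option left). So Q, S, W can't be 3.
So W = 5.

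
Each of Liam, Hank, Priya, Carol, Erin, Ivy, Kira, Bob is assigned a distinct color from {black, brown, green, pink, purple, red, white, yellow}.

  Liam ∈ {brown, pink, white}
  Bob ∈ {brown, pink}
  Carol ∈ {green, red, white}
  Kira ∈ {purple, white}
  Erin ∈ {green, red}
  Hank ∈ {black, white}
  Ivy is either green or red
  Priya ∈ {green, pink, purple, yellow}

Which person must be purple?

Kira

The 8 variables draw from only 8 values {black, brown, green, pink, purple, red, white, yellow}, so each is used; only Hank can be black, hence Hank = black.
The 7 still-open variables together cover exactly {brown, green, pink, purple, red, white, yellow} — 7 values for 7 variables — and yellow appears only in Priya's list, so Priya = yellow.
The 6 still-open variables together cover exactly {brown, green, pink, purple, red, white} — 6 values for 6 variables — and purple appears only in Kira's list, so Kira = purple.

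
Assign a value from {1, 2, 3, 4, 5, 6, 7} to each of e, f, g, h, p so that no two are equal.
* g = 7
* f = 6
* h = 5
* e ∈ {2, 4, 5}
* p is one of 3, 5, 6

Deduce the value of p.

3

f must be 6 (only option left). Strike 6 from p.
g has just one choice, so g = 7.
h must be 5 (only option left). So e, p can't be 5.
So p = 3.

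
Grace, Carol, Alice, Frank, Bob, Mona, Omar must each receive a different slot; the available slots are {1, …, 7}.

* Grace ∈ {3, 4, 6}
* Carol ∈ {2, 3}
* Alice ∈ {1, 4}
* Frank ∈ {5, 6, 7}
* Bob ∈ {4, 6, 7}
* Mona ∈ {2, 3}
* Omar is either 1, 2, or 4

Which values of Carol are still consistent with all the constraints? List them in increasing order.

The 7 variables together cover exactly {1, 2, 3, 4, 5, 6, 7} — 7 values for 7 variables — and 5 appears only in Frank's list, so Frank = 5.
Among the 6 still-open variables, 7 fits only Bob (and all 6 values in {1, 2, 3, 4, 6, 7} must be used), so Bob = 7.
The 5 still-open variables draw from only 5 values {1, 2, 3, 4, 6}, so each is used; only Grace can be 6, hence Grace = 6.
Carol and Mona between them cover only {2, 3} — a naked pair. Remove those values from Omar.
No further eliminations apply; Carol can still be any of 2, 3.

2, 3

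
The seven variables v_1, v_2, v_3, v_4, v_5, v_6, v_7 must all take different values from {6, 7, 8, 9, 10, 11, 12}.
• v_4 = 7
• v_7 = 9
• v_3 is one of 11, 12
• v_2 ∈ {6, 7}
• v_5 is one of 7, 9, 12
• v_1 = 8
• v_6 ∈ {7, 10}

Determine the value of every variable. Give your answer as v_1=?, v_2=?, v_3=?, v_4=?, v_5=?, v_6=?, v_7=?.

v_1=8, v_2=6, v_3=11, v_4=7, v_5=12, v_6=10, v_7=9

v_1's domain is down to {8}, so v_1 = 8.
That leaves v_4 = 7. Strike 7 from v_2, v_5, v_6.
v_6 must be 10 (only option left).
That leaves v_7 = 9. Eliminate 9 elsewhere: v_5.
v_2's domain is down to {6}, so v_2 = 6.
That leaves v_5 = 12. Strike 12 from v_3.
That leaves v_3 = 11.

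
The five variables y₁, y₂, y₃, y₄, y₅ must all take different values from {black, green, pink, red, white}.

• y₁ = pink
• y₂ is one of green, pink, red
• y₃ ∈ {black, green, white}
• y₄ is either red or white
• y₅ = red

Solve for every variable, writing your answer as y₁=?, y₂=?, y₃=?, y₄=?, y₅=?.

y₁'s domain is down to {pink}, so y₁ = pink. Remove pink from y₂.
y₅ must be red (only option left). So y₂, y₄ can't be red.
y₂ has just one choice, so y₂ = green. Eliminate green elsewhere: y₃.
That leaves y₄ = white. Remove white from y₃.
y₃'s domain is down to {black}, so y₃ = black.

y₁=pink, y₂=green, y₃=black, y₄=white, y₅=red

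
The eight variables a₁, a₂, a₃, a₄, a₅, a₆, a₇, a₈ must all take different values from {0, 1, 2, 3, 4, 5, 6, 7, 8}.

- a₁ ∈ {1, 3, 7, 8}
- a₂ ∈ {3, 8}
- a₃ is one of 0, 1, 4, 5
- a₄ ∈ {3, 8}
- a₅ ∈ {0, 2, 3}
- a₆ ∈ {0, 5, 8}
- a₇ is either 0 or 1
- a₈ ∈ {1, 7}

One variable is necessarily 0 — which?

a₇

Among the 8 variables, 2 fits only a₅ (and all 8 values in {0, 1, 2, 3, 4, 5, 7, 8} must be used), so a₅ = 2.
The 7 still-open variables draw from only 7 values {0, 1, 3, 4, 5, 7, 8}, so each is used; only a₃ can be 4, hence a₃ = 4.
Among the 6 still-open variables, 5 fits only a₆ (and all 6 values in {0, 1, 3, 5, 7, 8} must be used), so a₆ = 5.
Among the 5 still-open variables, 0 fits only a₇ (and all 5 values in {0, 1, 3, 7, 8} must be used), so a₇ = 0.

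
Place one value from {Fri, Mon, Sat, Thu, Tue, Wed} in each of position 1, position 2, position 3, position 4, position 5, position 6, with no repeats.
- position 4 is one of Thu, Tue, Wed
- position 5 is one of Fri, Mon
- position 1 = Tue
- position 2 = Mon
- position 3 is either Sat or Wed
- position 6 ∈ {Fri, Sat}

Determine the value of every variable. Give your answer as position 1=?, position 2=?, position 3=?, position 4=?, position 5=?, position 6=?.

position 1 has just one choice, so position 1 = Tue. Remove Tue from position 4.
position 2 has just one choice, so position 2 = Mon. So position 5 can't be Mon.
position 5 has just one choice, so position 5 = Fri. Remove Fri from position 6.
position 6's domain is down to {Sat}, so position 6 = Sat. Strike Sat from position 3.
position 3 must be Wed (only option left). Remove Wed from position 4.
position 4 must be Thu (only option left).

position 1=Tue, position 2=Mon, position 3=Wed, position 4=Thu, position 5=Fri, position 6=Sat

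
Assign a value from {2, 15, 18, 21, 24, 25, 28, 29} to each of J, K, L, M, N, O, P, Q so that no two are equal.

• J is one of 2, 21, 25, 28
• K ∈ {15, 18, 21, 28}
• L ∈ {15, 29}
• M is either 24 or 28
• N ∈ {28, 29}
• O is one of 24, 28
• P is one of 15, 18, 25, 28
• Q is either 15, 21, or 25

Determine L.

The 8 variables together cover exactly {2, 15, 18, 21, 24, 25, 28, 29} — 8 values for 8 variables — and 2 appears only in J's list, so J = 2.
The 2 variables M and O are confined to {24, 28}, which locks those values in; drop them from K, N, P.
N's domain is down to {29}, so N = 29. So L can't be 29.
So L = 15.

15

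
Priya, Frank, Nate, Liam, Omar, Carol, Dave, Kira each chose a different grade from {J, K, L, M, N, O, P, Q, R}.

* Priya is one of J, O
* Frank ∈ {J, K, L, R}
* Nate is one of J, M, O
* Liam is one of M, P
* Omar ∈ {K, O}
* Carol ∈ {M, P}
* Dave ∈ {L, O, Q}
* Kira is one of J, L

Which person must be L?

The 8 variables together cover exactly {J, K, L, M, O, P, Q, R} — 8 values for 8 variables — and Q appears only in Dave's list, so Dave = Q.
The 7 still-open variables draw from only 7 values {J, K, L, M, O, P, R}, so each is used; only Frank can be R, hence Frank = R.
Among the 6 still-open variables, K fits only Omar (and all 6 values in {J, K, L, M, O, P} must be used), so Omar = K.
The 5 still-open variables draw from only 5 values {J, L, M, O, P}, so each is used; only Kira can be L, hence Kira = L.

Kira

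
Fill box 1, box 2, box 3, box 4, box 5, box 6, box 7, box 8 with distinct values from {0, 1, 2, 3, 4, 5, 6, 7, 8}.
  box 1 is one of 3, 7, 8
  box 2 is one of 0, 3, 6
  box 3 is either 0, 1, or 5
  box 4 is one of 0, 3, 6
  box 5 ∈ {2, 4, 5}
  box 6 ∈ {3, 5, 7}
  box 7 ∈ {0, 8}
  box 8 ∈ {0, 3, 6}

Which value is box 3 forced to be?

The 3 variables box 2, box 4, box 8 are confined to {0, 3, 6}, which locks those values in; drop them from box 1, box 3, box 6, box 7.
box 7 must be 8 (only option left). Eliminate 8 elsewhere: box 1.
box 1 must be 7 (only option left). Eliminate 7 elsewhere: box 6.
box 6's domain is down to {5}, so box 6 = 5. Remove 5 from box 3, box 5.
So box 3 = 1.

1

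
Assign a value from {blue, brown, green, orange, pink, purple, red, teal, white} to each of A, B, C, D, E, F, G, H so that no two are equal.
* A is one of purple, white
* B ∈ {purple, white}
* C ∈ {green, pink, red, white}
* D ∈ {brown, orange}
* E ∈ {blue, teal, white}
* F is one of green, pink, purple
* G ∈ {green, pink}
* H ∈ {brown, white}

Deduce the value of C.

A and B share exactly the 2 values {purple, white}; by pigeonhole those values go to them, so strike purple, white from C, E, F, H.
H must be brown (only option left). Remove brown from D.
D's domain is down to {orange}, so D = orange.
F and G share exactly the 2 values {green, pink}; by pigeonhole those values go to them, so strike green, pink from C.
So C = red.

red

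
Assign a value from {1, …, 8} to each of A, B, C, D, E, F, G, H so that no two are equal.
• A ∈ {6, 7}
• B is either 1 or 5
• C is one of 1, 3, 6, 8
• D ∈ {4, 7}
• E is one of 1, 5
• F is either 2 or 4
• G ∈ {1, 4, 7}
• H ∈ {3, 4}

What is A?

6

The 8 variables draw from only 8 values {1, 2, 3, 4, 5, 6, 7, 8}, so each is used; only F can be 2, hence F = 2.
Among the 7 still-open variables, 8 fits only C (and all 7 values in {1, 3, 4, 5, 6, 7, 8} must be used), so C = 8.
The 6 still-open variables together cover exactly {1, 3, 4, 5, 6, 7} — 6 values for 6 variables — and 3 appears only in H's list, so H = 3.
The 5 still-open variables together cover exactly {1, 4, 5, 6, 7} — 5 values for 5 variables — and 6 appears only in A's list, so A = 6.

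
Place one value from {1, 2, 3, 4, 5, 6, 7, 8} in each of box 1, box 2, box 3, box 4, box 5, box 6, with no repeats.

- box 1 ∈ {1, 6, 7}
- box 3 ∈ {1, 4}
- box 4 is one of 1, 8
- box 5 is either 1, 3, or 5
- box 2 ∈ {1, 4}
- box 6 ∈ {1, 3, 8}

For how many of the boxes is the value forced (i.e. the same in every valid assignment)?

The 2 variables box 2 and box 3 are confined to {1, 4}, which locks those values in; drop them from box 1, box 4, box 5, box 6.
That leaves box 4 = 8. Remove 8 from box 6.
That leaves box 6 = 3. Strike 3 from box 5.
box 5 must be 5 (only option left).
Determined: box 4=8, box 5=5, box 6=3. The other boxes each still have more than one consistent value. That makes 3.

3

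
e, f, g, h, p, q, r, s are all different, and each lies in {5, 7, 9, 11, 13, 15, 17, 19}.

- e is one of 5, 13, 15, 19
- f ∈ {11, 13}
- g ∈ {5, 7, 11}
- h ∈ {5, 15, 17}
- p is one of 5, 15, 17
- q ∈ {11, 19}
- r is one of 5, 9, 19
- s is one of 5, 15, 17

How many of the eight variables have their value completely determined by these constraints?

The 8 variables draw from only 8 values {5, 7, 9, 11, 13, 15, 17, 19}, so each is used; only g can be 7, hence g = 7.
The 7 still-open variables together cover exactly {5, 9, 11, 13, 15, 17, 19} — 7 values for 7 variables — and 9 appears only in r's list, so r = 9.
h, p, s share exactly the 3 values {5, 15, 17}; by pigeonhole those values go to them, so strike 5, 15, 17 from e.
Determined: g=7, r=9. The other variables each still have more than one consistent value. That makes 2.

2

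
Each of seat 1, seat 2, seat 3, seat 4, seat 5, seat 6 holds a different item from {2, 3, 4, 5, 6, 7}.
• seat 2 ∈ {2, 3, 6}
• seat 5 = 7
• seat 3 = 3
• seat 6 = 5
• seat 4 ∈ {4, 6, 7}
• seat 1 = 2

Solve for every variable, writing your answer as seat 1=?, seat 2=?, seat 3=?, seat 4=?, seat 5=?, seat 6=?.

seat 1's domain is down to {2}, so seat 1 = 2. So seat 2 can't be 2.
seat 3's domain is down to {3}, so seat 3 = 3. Remove 3 from seat 2.
seat 5's domain is down to {7}, so seat 5 = 7. Strike 7 from seat 4.
seat 6 must be 5 (only option left).
seat 2 must be 6 (only option left). Eliminate 6 elsewhere: seat 4.
seat 4's domain is down to {4}, so seat 4 = 4.

seat 1=2, seat 2=6, seat 3=3, seat 4=4, seat 5=7, seat 6=5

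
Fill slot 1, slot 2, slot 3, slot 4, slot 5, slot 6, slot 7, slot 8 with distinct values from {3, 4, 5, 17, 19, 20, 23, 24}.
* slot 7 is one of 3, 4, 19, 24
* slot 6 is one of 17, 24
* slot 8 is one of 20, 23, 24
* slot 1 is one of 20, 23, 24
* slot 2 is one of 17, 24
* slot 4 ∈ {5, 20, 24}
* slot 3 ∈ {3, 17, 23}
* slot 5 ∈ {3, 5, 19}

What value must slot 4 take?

Among the 8 variables, 4 fits only slot 7 (and all 8 values in {3, 4, 5, 17, 19, 20, 23, 24} must be used), so slot 7 = 4.
The 7 still-open variables draw from only 7 values {3, 5, 17, 19, 20, 23, 24}, so each is used; only slot 5 can be 19, hence slot 5 = 19.
The 6 still-open variables draw from only 6 values {3, 5, 17, 20, 23, 24}, so each is used; only slot 3 can be 3, hence slot 3 = 3.
The 5 still-open variables draw from only 5 values {5, 17, 20, 23, 24}, so each is used; only slot 4 can be 5, hence slot 4 = 5.

5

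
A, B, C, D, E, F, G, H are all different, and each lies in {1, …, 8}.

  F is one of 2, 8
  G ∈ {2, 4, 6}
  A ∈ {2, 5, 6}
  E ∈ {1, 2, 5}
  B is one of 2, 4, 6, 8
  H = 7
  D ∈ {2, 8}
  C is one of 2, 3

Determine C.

3

H must be 7 (only option left).
Among the 7 still-open variables, 1 fits only E (and all 7 values in {1, 2, 3, 4, 5, 6, 8} must be used), so E = 1.
Among the 6 still-open variables, 3 fits only C (and all 6 values in {2, 3, 4, 5, 6, 8} must be used), so C = 3.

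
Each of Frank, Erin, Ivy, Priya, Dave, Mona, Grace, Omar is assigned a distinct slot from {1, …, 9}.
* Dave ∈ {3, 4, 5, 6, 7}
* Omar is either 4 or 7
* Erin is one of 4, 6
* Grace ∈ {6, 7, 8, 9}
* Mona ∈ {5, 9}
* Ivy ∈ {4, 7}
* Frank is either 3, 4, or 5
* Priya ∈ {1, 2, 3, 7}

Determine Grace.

8

The 2 variables Ivy and Omar are confined to {4, 7}, which locks those values in; drop them from Frank, Erin, Priya, Dave, Grace.
Erin has just one choice, so Erin = 6. Strike 6 from Dave, Grace.
Frank and Dave share exactly the 2 values {3, 5}; by pigeonhole those values go to them, so strike 3, 5 from Priya, Mona.
Mona must be 9 (only option left). Remove 9 from Grace.
So Grace = 8.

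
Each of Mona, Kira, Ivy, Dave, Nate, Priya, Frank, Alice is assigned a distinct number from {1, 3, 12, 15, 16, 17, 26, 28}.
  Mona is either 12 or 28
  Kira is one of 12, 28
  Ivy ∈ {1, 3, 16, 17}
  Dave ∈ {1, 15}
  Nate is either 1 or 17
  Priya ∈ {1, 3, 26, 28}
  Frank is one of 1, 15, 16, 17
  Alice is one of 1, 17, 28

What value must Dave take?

Among the 8 variables, 26 fits only Priya (and all 8 values in {1, 3, 12, 15, 16, 17, 26, 28} must be used), so Priya = 26.
The 7 still-open variables draw from only 7 values {1, 3, 12, 15, 16, 17, 28}, so each is used; only Ivy can be 3, hence Ivy = 3.
The 6 still-open variables draw from only 6 values {1, 12, 15, 16, 17, 28}, so each is used; only Frank can be 16, hence Frank = 16.
Among the 5 still-open variables, 15 fits only Dave (and all 5 values in {1, 12, 15, 17, 28} must be used), so Dave = 15.

15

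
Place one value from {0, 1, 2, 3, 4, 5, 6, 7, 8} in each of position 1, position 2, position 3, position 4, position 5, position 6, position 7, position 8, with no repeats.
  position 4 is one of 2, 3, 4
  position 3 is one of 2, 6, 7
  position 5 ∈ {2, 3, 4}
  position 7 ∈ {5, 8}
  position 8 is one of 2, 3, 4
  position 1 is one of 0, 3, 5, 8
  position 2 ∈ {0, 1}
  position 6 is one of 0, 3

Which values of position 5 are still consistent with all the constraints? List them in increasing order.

2, 3, 4

The 3 variables position 4, position 5, position 8 are confined to {2, 3, 4}, which locks those values in; drop them from position 1, position 3, position 6.
That leaves position 6 = 0. Strike 0 from position 1, position 2.
position 2's domain is down to {1}, so position 2 = 1.
No further eliminations apply; position 5 can still be any of 2, 3, 4.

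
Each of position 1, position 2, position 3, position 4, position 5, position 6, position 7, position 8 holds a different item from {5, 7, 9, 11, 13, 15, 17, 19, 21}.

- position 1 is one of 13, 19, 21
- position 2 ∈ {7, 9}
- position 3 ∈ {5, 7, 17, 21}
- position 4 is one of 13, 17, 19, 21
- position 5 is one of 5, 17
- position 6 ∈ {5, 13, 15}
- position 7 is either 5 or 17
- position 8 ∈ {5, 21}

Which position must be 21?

position 8

The 8 variables together cover exactly {5, 7, 9, 13, 15, 17, 19, 21} — 8 values for 8 variables — and 9 appears only in position 2's list, so position 2 = 9.
The 7 still-open variables draw from only 7 values {5, 7, 13, 15, 17, 19, 21}, so each is used; only position 3 can be 7, hence position 3 = 7.
Among the 6 still-open variables, 15 fits only position 6 (and all 6 values in {5, 13, 15, 17, 19, 21} must be used), so position 6 = 15.
position 5 and position 7 between them cover only {5, 17} — a naked pair. Remove those values from position 4, position 8.
So 21 goes to position 8.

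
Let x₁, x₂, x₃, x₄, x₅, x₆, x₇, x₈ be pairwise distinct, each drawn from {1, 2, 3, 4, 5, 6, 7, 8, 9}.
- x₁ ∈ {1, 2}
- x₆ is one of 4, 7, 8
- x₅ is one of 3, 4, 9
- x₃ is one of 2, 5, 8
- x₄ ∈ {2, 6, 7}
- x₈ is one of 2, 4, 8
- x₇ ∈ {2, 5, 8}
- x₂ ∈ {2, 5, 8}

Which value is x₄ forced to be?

x₂, x₃, x₇ between them cover only {2, 5, 8} — a naked triple. Remove those values from x₁, x₄, x₆, x₈.
x₁'s domain is down to {1}, so x₁ = 1.
x₈ has just one choice, so x₈ = 4. Eliminate 4 elsewhere: x₅, x₆.
That leaves x₆ = 7. Remove 7 from x₄.
So x₄ = 6.

6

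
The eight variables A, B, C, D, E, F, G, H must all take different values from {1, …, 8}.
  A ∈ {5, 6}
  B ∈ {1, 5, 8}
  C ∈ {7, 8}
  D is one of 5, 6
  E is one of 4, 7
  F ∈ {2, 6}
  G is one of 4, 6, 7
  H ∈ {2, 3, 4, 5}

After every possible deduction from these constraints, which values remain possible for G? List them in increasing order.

The 8 variables together cover exactly {1, 2, 3, 4, 5, 6, 7, 8} — 8 values for 8 variables — and 1 appears only in B's list, so B = 1.
The 7 still-open variables together cover exactly {2, 3, 4, 5, 6, 7, 8} — 7 values for 7 variables — and 3 appears only in H's list, so H = 3.
The 6 still-open variables together cover exactly {2, 4, 5, 6, 7, 8} — 6 values for 6 variables — and 2 appears only in F's list, so F = 2.
The 5 still-open variables draw from only 5 values {4, 5, 6, 7, 8}, so each is used; only C can be 8, hence C = 8.
A and D share exactly the 2 values {5, 6}; by pigeonhole those values go to them, so strike 5, 6 from G.
No further eliminations apply; G can still be any of 4, 7.

4, 7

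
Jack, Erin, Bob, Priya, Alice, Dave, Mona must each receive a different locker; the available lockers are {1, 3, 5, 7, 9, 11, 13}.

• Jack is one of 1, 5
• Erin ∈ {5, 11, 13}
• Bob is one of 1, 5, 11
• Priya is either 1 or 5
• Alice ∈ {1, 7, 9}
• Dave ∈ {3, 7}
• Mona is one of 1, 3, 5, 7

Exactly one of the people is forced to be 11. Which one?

Bob

The 7 variables draw from only 7 values {1, 3, 5, 7, 9, 11, 13}, so each is used; only Alice can be 9, hence Alice = 9.
The 6 still-open variables draw from only 6 values {1, 3, 5, 7, 11, 13}, so each is used; only Erin can be 13, hence Erin = 13.
The 5 still-open variables together cover exactly {1, 3, 5, 7, 11} — 5 values for 5 variables — and 11 appears only in Bob's list, so Bob = 11.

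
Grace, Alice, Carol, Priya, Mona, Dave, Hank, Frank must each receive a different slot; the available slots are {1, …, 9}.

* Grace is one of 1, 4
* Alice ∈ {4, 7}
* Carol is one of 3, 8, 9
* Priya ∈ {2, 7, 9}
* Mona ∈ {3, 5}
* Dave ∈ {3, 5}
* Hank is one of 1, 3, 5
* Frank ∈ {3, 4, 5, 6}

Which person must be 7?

The 2 variables Mona and Dave are confined to {3, 5}, which locks those values in; drop them from Carol, Hank, Frank.
Hank's domain is down to {1}, so Hank = 1. So Grace can't be 1.
Grace must be 4 (only option left). Strike 4 from Alice, Frank.
So 7 goes to Alice.

Alice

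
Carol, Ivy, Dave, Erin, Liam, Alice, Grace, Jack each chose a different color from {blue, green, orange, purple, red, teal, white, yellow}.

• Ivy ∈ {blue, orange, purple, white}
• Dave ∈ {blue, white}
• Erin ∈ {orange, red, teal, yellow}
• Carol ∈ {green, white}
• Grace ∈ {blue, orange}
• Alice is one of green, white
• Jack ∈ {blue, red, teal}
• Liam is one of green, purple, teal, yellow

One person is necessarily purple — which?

Ivy

Carol and Alice between them cover only {green, white} — a naked pair. Remove those values from Ivy, Dave, Liam.
That leaves Dave = blue. Remove blue from Ivy, Grace, Jack.
Grace's domain is down to {orange}, so Grace = orange. Eliminate orange elsewhere: Ivy, Erin.
So purple goes to Ivy.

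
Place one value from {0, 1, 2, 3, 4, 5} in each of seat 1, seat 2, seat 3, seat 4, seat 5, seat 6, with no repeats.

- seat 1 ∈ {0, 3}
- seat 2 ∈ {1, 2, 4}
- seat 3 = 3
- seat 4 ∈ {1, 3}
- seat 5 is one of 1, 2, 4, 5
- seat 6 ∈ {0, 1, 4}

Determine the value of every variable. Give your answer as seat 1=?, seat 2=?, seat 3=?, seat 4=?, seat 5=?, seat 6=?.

seat 1=0, seat 2=2, seat 3=3, seat 4=1, seat 5=5, seat 6=4

seat 3 must be 3 (only option left). Remove 3 from seat 1, seat 4.
seat 4 has just one choice, so seat 4 = 1. Strike 1 from seat 2, seat 5, seat 6.
That leaves seat 1 = 0. Eliminate 0 elsewhere: seat 6.
seat 6 has just one choice, so seat 6 = 4. Strike 4 from seat 2, seat 5.
That leaves seat 2 = 2. Remove 2 from seat 5.
seat 5 must be 5 (only option left).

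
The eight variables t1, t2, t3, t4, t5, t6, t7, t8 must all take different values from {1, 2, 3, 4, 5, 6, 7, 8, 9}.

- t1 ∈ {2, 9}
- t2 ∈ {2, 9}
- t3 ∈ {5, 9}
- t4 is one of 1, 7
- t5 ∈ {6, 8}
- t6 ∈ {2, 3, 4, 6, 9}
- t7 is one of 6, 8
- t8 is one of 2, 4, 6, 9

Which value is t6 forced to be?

The 2 variables t1 and t2 are confined to {2, 9}, which locks those values in; drop them from t3, t6, t8.
t3's domain is down to {5}, so t3 = 5.
t5 and t7 between them cover only {6, 8} — a naked pair. Remove those values from t6, t8.
That leaves t8 = 4. Eliminate 4 elsewhere: t6.
So t6 = 3.

3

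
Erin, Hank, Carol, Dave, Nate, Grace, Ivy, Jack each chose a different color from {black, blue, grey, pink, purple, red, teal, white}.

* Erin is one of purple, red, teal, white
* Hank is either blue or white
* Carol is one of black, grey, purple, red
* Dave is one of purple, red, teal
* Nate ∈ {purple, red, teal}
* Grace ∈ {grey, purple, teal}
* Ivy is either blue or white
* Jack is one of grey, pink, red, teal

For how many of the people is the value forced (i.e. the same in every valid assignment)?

Among the 8 variables, black fits only Carol (and all 8 values in {black, blue, grey, pink, purple, red, teal, white} must be used), so Carol = black.
The 7 still-open variables draw from only 7 values {blue, grey, pink, purple, red, teal, white}, so each is used; only Jack can be pink, hence Jack = pink.
The 6 still-open variables together cover exactly {blue, grey, purple, red, teal, white} — 6 values for 6 variables — and grey appears only in Grace's list, so Grace = grey.
The 2 variables Hank and Ivy are confined to {blue, white}, which locks those values in; drop them from Erin.
Determined: Carol=black, Grace=grey, Jack=pink. The other people each still have more than one consistent value. That makes 3.

3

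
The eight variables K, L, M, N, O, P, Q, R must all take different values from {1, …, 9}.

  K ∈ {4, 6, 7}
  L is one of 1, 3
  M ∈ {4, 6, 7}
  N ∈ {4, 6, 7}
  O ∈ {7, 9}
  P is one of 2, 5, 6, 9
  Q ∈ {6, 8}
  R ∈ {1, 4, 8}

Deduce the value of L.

3

K, M, N share exactly the 3 values {4, 6, 7}; by pigeonhole those values go to them, so strike 4, 6, 7 from O, P, Q, R.
O must be 9 (only option left). Eliminate 9 elsewhere: P.
Q's domain is down to {8}, so Q = 8. Eliminate 8 elsewhere: R.
R's domain is down to {1}, so R = 1. Strike 1 from L.
So L = 3.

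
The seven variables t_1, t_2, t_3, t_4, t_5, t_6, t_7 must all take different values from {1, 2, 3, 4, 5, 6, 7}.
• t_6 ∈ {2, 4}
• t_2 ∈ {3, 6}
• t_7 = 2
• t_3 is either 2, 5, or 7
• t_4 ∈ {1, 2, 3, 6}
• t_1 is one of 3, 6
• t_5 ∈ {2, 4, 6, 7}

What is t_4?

1

t_7 must be 2 (only option left). Remove 2 from t_3, t_4, t_5, t_6.
t_6 must be 4 (only option left). Strike 4 from t_5.
The 5 still-open variables together cover exactly {1, 3, 5, 6, 7} — 5 values for 5 variables — and 1 appears only in t_4's list, so t_4 = 1.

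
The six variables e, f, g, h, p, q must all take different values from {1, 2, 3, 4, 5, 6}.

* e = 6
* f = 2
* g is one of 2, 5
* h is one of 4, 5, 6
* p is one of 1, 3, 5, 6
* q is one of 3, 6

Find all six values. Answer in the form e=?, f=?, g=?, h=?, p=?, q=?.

e must be 6 (only option left). So h, p, q can't be 6.
That leaves f = 2. So g can't be 2.
g has just one choice, so g = 5. Eliminate 5 elsewhere: h, p.
h must be 4 (only option left).
q has just one choice, so q = 3. So p can't be 3.
p has just one choice, so p = 1.

e=6, f=2, g=5, h=4, p=1, q=3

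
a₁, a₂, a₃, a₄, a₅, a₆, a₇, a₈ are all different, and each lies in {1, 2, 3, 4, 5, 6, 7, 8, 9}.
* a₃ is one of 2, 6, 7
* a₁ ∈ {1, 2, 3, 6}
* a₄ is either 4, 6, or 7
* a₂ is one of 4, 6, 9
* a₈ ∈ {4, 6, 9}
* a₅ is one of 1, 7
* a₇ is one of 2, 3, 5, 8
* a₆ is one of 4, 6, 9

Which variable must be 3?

The 3 variables a₂, a₆, a₈ are confined to {4, 6, 9}, which locks those values in; drop them from a₁, a₃, a₄.
a₄ must be 7 (only option left). So a₃, a₅ can't be 7.
a₅ has just one choice, so a₅ = 1. So a₁ can't be 1.
That leaves a₃ = 2. Eliminate 2 elsewhere: a₁, a₇.
So 3 goes to a₁.

a₁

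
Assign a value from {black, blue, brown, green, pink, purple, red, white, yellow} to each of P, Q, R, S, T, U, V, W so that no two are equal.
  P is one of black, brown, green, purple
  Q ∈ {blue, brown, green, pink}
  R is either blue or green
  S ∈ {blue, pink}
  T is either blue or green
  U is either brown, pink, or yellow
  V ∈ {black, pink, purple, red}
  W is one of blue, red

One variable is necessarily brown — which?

The 8 variables draw from only 8 values {black, blue, brown, green, pink, purple, red, yellow}, so each is used; only U can be yellow, hence U = yellow.
R and T between them cover only {blue, green} — a naked pair. Remove those values from P, Q, S, W.
That leaves S = pink. Strike pink from Q, V.
So brown goes to Q.

Q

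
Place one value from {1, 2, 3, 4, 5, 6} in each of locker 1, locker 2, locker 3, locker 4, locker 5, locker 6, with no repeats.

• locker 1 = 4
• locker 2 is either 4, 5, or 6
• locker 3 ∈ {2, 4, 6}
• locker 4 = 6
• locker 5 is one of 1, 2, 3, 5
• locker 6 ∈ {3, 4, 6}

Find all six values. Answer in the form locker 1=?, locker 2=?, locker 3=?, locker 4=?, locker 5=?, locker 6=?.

locker 1=4, locker 2=5, locker 3=2, locker 4=6, locker 5=1, locker 6=3

locker 1 has just one choice, so locker 1 = 4. Strike 4 from locker 2, locker 3, locker 6.
locker 4 has just one choice, so locker 4 = 6. Remove 6 from locker 2, locker 3, locker 6.
locker 6 must be 3 (only option left). Strike 3 from locker 5.
locker 2's domain is down to {5}, so locker 2 = 5. Strike 5 from locker 5.
That leaves locker 3 = 2. Remove 2 from locker 5.
locker 5 must be 1 (only option left).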